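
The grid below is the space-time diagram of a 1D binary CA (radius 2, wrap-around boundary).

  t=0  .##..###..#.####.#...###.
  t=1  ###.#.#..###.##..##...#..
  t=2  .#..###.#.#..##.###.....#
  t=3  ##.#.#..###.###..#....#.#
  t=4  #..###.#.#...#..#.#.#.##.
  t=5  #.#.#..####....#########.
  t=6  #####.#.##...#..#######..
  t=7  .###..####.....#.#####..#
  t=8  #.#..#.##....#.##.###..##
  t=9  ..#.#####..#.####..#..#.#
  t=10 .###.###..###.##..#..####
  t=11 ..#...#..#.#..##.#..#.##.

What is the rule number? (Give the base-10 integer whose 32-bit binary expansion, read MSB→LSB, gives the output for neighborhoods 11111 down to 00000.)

  ##### -> #   bit 31 = 1  t=5,i=17
  ####. -> #   bit 30 = 1  t=0,i=14
  ###.# -> .   bit 29 = 0  t=0,i=15
  ###.. -> .   bit 28 = 0  t=0,i=7
  ##.## -> .   bit 27 = 0  t=1,i=12
  ##.#. -> .   bit 26 = 0  t=0,i=16
  ##..# -> .   bit 25 = 0  t=0,i=3
  ##... -> .   bit 24 = 0  t=1,i=19
  #.### -> .   bit 23 = 0  t=0,i=12
  #.##. -> #   bit 22 = 1  t=1,i=13
  #.#.# -> #   bit 21 = 1  t=1,i=4
  #.#.. -> #   bit 20 = 1  t=0,i=17
  #..## -> #   bit 19 = 1  t=0,i=0
  #..#. -> #   bit 18 = 1  t=0,i=9
  #...# -> .   bit 17 = 0  t=0,i=19
  #.... -> .   bit 16 = 0  t=2,i=20
  .#### -> #   bit 15 = 1  t=0,i=13
  .###. -> #   bit 14 = 1  t=0,i=6
  .##.# -> #   bit 13 = 1  t=2,i=14
  .##.. -> #   bit 12 = 1  t=0,i=2
  .#.## -> #   bit 11 = 1  t=0,i=11
  .#.#. -> #   bit 10 = 1  t=1,i=5
  .#..# -> .   bit 9 = 0  t=1,i=7
  .#... -> #   bit 8 = 1  t=0,i=18
  ..### -> .   bit 7 = 0  t=0,i=5
  ..##. -> #   bit 6 = 1  t=0,i=1
  ..#.# -> #   bit 5 = 1  t=0,i=10
  ..#.. -> .   bit 4 = 0  t=1,i=22
  ...## -> .   bit 3 = 0  t=0,i=20
  ...#. -> .   bit 2 = 0  t=1,i=21
  ....# -> #   bit 1 = 1  t=2,i=22
  ..... -> .   bit 0 = 0  t=2,i=21
  bits 11000000011111001111110101100010 = 3229416802

3229416802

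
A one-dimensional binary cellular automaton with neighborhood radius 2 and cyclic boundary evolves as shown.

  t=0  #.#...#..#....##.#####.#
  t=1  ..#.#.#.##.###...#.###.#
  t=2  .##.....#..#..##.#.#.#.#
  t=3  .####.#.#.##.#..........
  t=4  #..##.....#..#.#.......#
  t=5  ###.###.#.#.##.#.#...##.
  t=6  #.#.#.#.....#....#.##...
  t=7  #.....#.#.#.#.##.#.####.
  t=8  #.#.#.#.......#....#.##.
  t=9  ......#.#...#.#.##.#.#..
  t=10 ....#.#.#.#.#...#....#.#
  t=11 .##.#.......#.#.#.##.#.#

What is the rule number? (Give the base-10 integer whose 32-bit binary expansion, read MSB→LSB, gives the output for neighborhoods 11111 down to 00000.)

  ##### -> #   bit 31 = 1  t=0,i=19
  ####. -> #   bit 30 = 1  t=0,i=20
  ###.# -> #   bit 29 = 1  t=0,i=21
  ###.. -> .   bit 28 = 0  t=1,i=13
  ##.## -> .   bit 27 = 0  t=0,i=16
  ##.#. -> .   bit 26 = 0  t=0,i=1
  ##..# -> #   bit 25 = 1  t=4,i=1
  ##... -> #   bit 24 = 1  t=1,i=14
  #.### -> #   bit 23 = 1  t=0,i=17
  #.##. -> #   bit 22 = 1  t=0,i=23
  #.#.# -> .   bit 21 = 0  t=1,i=4
  #.#.. -> #   bit 20 = 1  t=0,i=2
  #..## -> #   bit 19 = 1  t=2,i=13
  #..#. -> #   bit 18 = 1  t=0,i=8
  #...# -> #   bit 17 = 1  t=0,i=4
  #.... -> #   bit 16 = 1  t=0,i=11
  .#### -> .   bit 15 = 0  t=0,i=18
  .###. -> .   bit 14 = 0  t=1,i=12
  .##.# -> .   bit 13 = 0  t=0,i=0
  .##.. -> #   bit 12 = 1  t=2,i=2
  .#.## -> .   bit 11 = 0  t=1,i=7
  .#.#. -> .   bit 10 = 0  t=1,i=3
  .#..# -> .   bit 9 = 0  t=0,i=7
  .#... -> .   bit 8 = 0  t=0,i=3
  ..### -> .   bit 7 = 0  t=3,i=1
  ..##. -> .   bit 6 = 0  t=0,i=14
  ..#.# -> #   bit 5 = 1  t=1,i=2
  ..#.. -> #   bit 4 = 1  t=0,i=6
  ...## -> #   bit 3 = 1  t=0,i=13
  ...#. -> .   bit 2 = 0  t=0,i=5
  ....# -> #   bit 1 = 1  t=0,i=12
  ..... -> .   bit 0 = 0  t=2,i=5
  bits 11100011110111110001000000111010 = 3823046714

3823046714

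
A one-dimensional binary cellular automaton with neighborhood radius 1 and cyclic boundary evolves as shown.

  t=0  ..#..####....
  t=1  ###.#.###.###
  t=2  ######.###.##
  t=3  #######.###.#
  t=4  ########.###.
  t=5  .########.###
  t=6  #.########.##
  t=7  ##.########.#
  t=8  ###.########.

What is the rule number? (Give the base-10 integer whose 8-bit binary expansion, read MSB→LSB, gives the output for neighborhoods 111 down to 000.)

  ###|#  b7=1 t=0,i=6
  ##.|#  b6=1 t=0,i=8
  #.#|#  b5=1 t=1,i=3
  #..|.  b4=0 t=0,i=3
  .##|.  b3=0 t=0,i=5
  .#.|#  b2=1 t=0,i=2
  ..#|#  b1=1 t=0,i=1
  ...|#  b0=1 t=0,i=0
  bits 11100111 = 231

231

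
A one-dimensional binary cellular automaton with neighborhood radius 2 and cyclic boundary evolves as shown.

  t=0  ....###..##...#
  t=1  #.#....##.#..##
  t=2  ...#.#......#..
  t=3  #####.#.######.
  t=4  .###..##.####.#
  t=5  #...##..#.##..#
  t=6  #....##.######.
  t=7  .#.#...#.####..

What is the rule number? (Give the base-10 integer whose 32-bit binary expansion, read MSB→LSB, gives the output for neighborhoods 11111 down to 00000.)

3395853623

  nb #####: next=#  (t=3,i=2, bit31=1)
  nb ####.: next=#  (t=3,i=3, bit30=1)
  nb ###.#: next=.  (t=1,i=0, bit29=0)
  nb ###..: next=.  (t=0,i=6, bit28=0)
  nb ##.##: next=#  (t=3,i=14, bit27=1)
  nb ##.#.: next=.  (t=1,i=1, bit26=0)
  nb ##..#: next=#  (t=0,i=7, bit25=1)
  nb ##...: next=.  (t=0,i=11, bit24=0)
  nb #.###: next=.  (t=3,i=0, bit23=0)
  nb #.##.: next=#  (t=5,i=10, bit22=1)
  nb #.#.#: next=#  (t=3,i=6, bit21=1)
  nb #.#..: next=.  (t=1,i=2, bit20=0)
  nb #..##: next=#  (t=0,i=8, bit19=1)
  nb #..#.: next=.  (t=5,i=7, bit18=0)
  nb #...#: next=.  (t=0,i=12, bit17=0)
  nb #....: next=.  (t=0,i=1, bit16=0)
  nb .####: next=#  (t=3,i=1, bit15=1)
  nb .###.: next=.  (t=0,i=5, bit14=0)
  nb .##.#: next=.  (t=1,i=8, bit13=0)
  nb .##..: next=#  (t=0,i=10, bit12=1)
  nb .#.##: next=#  (t=3,i=7, bit11=1)
  nb .#.#.: next=#  (t=2,i=4, bit10=1)
  nb .#..#: next=.  (t=1,i=11, bit9=0)
  nb .#...: next=#  (t=0,i=0, bit8=1)
  nb ..###: next=.  (t=0,i=4, bit7=0)
  nb ..##.: next=.  (t=0,i=9, bit6=0)
  nb ..#.#: next=#  (t=2,i=3, bit5=1)
  nb ..#..: next=#  (t=0,i=14, bit4=1)
  nb ...##: next=.  (t=0,i=3, bit3=0)
  nb ...#.: next=#  (t=0,i=13, bit2=1)
  nb ....#: next=#  (t=0,i=2, bit1=1)
  nb .....: next=#  (t=2,i=0, bit0=1)
  bits 11001010011010001001110100110111 = 3395853623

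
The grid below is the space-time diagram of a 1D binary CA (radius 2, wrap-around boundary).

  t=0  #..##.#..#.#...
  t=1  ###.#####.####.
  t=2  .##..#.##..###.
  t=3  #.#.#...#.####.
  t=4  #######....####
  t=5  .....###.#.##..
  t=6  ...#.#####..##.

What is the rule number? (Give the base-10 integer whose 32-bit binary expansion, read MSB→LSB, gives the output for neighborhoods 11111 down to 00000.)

  [31] ##### => .  t=1,i=6
  [30] ####. => #  t=1,i=7
  [29] ###.# => #  t=1,i=2
  [28] ###.. => #  t=2,i=13
  [27] ##.## => .  t=1,i=3
  [26] ##.#. => #  t=0,i=5
  [25] ##..# => .  t=2,i=3
  [24] ##... => #  t=4,i=7
  [23] #.### => .  t=1,i=0
  [22] #.##. => .  t=2,i=7
  [21] #.#.# => #  t=3,i=0
  [20] #.#.. => #  t=0,i=6
  [19] #..## => #  t=0,i=2
  [18] #..#. => #  t=0,i=8
  [17] #...# => #  t=0,i=13
  [16] #.... => .  t=4,i=8
  [15] .#### => #  t=1,i=5
  [14] .###. => #  t=1,i=1
  [13] .##.# => #  t=0,i=4
  [12] .##.. => #  t=2,i=2
  [11] .#.## => .  t=2,i=6
  [10] .#.#. => #  t=0,i=10
  [9] .#..# => #  t=0,i=1
  [8] .#... => #  t=0,i=12
  [7] ..### => #  t=2,i=11
  [6] ..##. => .  t=0,i=3
  [5] ..#.# => .  t=0,i=9
  [4] ..#.. => #  t=0,i=0
  [3] ...## => .  t=4,i=10
  [2] ...#. => .  t=0,i=14
  [1] ....# => #  t=4,i=9
  [0] ..... => .  t=5,i=0
  bits 01110101001111101111011110010010 = 1967060882

1967060882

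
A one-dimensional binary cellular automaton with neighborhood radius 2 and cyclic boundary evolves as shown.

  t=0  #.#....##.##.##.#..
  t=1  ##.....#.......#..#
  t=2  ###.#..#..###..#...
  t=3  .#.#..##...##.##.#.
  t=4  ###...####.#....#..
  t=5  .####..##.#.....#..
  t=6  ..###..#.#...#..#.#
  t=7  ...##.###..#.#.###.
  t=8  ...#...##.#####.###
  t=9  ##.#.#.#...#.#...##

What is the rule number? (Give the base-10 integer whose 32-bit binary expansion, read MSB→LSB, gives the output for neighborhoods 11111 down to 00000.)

  nb #####: next=.  (t=8,i=12, bit31=0)
  nb ####.: next=#  (t=4,i=8, bit30=1)
  nb ###.#: next=.  (t=2,i=2, bit29=0)
  nb ###..: next=#  (t=1,i=1, bit28=1)
  nb ##.##: next=.  (t=0,i=9, bit27=0)
  nb ##.#.: next=#  (t=0,i=15, bit26=1)
  nb ##..#: next=.  (t=2,i=13, bit25=0)
  nb ##...: next=#  (t=1,i=2, bit24=1)
  nb #.###: next=.  (t=7,i=6, bit23=0)
  nb #.##.: next=.  (t=0,i=10, bit22=0)
  nb #.#.#: next=#  (t=7,i=13, bit21=1)
  nb #.#..: next=.  (t=0,i=2, bit20=0)
  nb #..##: next=.  (t=1,i=17, bit19=0)
  nb #..#.: next=#  (t=0,i=18, bit18=1)
  nb #...#: next=#  (t=2,i=17, bit17=1)
  nb #....: next=.  (t=0,i=4, bit16=0)
  nb .####: next=#  (t=4,i=7, bit15=1)
  nb .###.: next=#  (t=1,i=0, bit14=1)
  nb .##.#: next=.  (t=0,i=8, bit13=0)
  nb .##..: next=#  (t=3,i=7, bit12=1)
  nb .#.##: next=#  (t=7,i=14, bit11=1)
  nb .#.#.: next=#  (t=0,i=1, bit10=1)
  nb .#..#: next=.  (t=0,i=17, bit9=0)
  nb .#...: next=.  (t=0,i=3, bit8=0)
  nb ..###: next=.  (t=1,i=18, bit7=0)
  nb ..##.: next=#  (t=0,i=7, bit6=1)
  nb ..#.#: next=#  (t=0,i=0, bit5=1)
  nb ..#..: next=#  (t=1,i=7, bit4=1)
  nb ...##: next=.  (t=0,i=6, bit3=0)
  nb ...#.: next=.  (t=1,i=6, bit2=0)
  nb ....#: next=.  (t=0,i=5, bit1=0)
  nb .....: next=#  (t=1,i=4, bit0=1)
  bits 01010101001001101101110001110001 = 1428610161

1428610161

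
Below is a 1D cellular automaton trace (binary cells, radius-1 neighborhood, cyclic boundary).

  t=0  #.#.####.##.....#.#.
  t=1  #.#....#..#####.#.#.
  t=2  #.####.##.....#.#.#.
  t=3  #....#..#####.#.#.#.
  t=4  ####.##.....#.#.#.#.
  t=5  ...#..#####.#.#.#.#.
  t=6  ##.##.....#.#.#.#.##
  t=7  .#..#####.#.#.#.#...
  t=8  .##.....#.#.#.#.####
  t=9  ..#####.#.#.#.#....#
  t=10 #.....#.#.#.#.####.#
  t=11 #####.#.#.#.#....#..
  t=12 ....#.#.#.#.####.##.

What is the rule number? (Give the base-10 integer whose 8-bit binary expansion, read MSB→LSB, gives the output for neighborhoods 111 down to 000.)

85

  ### -> .   bit 7 = 0  t=0,i=5
  ##. -> #   bit 6 = 1  t=0,i=7
  #.# -> .   bit 5 = 0  t=0,i=1
  #.. -> #   bit 4 = 1  t=0,i=11
  .## -> .   bit 3 = 0  t=0,i=4
  .#. -> #   bit 2 = 1  t=0,i=0
  ..# -> .   bit 1 = 0  t=0,i=15
  ... -> #   bit 0 = 1  t=0,i=12
  bits 01010101 = 85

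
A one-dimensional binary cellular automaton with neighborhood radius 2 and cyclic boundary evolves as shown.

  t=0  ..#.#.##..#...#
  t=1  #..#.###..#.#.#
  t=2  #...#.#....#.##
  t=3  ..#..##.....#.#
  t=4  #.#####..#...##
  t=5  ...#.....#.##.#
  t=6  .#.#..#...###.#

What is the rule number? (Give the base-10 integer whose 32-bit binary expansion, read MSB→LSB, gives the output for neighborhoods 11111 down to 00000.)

5963353

  nb #####: next=.  (t=4,i=4, bit31=0)
  nb ####.: next=.  (t=4,i=5, bit30=0)
  nb ###.#: next=.  (t=4,i=0, bit29=0)
  nb ###..: next=.  (t=1,i=7, bit28=0)
  nb ##.##: next=.  (t=4,i=1, bit27=0)
  nb ##.#.: next=.  (t=5,i=13, bit26=0)
  nb ##..#: next=.  (t=0,i=8, bit25=0)
  nb ##...: next=.  (t=2,i=1, bit24=0)
  nb #.###: next=.  (t=1,i=5, bit23=0)
  nb #.##.: next=#  (t=0,i=6, bit22=1)
  nb #.#.#: next=.  (t=0,i=4, bit21=0)
  nb #.#..: next=#  (t=2,i=6, bit20=1)
  nb #..##: next=#  (t=3,i=4, bit19=1)
  nb #..#.: next=.  (t=0,i=1, bit18=0)
  nb #...#: next=#  (t=0,i=12, bit17=1)
  nb #....: next=.  (t=2,i=8, bit16=0)
  nb .####: next=#  (t=4,i=3, bit15=1)
  nb .###.: next=#  (t=1,i=6, bit14=1)
  nb .##.#: next=#  (t=5,i=12, bit13=1)
  nb .##..: next=#  (t=0,i=7, bit12=1)
  nb .#.##: next=#  (t=0,i=5, bit11=1)
  nb .#.#.: next=#  (t=0,i=3, bit10=1)
  nb .#..#: next=#  (t=0,i=0, bit9=1)
  nb .#...: next=.  (t=0,i=11, bit8=0)
  nb ..###: next=.  (t=4,i=13, bit7=0)
  nb ..##.: next=#  (t=3,i=5, bit6=1)
  nb ..#.#: next=.  (t=0,i=2, bit5=0)
  nb ..#..: next=#  (t=0,i=10, bit4=1)
  nb ...##: next=#  (t=4,i=12, bit3=1)
  nb ...#.: next=.  (t=0,i=13, bit2=0)
  nb ....#: next=.  (t=2,i=9, bit1=0)
  nb .....: next=#  (t=3,i=9, bit0=1)
  bits 00000000010110101111111001011001 = 5963353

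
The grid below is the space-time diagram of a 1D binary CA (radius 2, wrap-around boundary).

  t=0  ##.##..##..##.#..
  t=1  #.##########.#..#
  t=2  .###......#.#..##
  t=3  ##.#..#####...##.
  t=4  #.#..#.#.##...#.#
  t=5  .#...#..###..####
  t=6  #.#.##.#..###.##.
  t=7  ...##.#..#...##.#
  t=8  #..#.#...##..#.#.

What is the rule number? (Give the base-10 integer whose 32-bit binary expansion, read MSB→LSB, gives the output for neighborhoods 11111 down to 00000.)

1590204791

  [31] ##### => .  t=1,i=4
  [30] ####. => #  t=1,i=10
  [29] ###.# => .  t=1,i=11
  [28] ###.. => #  t=2,i=3
  [27] ##.## => #  t=0,i=2
  [26] ##.#. => #  t=0,i=13
  [25] ##..# => #  t=0,i=5
  [24] ##... => .  t=2,i=4
  [23] #.### => #  t=1,i=2
  [22] #.##. => #  t=0,i=3
  [21] #.#.# => .  t=4,i=7
  [20] #.#.. => .  t=0,i=14
  [19] #..## => #  t=0,i=6
  [18] #..#. => .  t=4,i=4
  [17] #...# => .  t=3,i=12
  [16] #.... => .  t=2,i=5
  [15] .#### => #  t=1,i=3
  [14] .###. => .  t=2,i=2
  [13] .##.# => .  t=0,i=1
  [12] .##.. => #  t=0,i=4
  [11] .#.## => #  t=4,i=8
  [10] .#.#. => .  t=2,i=11
  [9] .#..# => .  t=0,i=15
  [8] .#... => #  t=5,i=2
  [7] ..### => .  t=3,i=6
  [6] ..##. => #  t=0,i=0
  [5] ..#.# => #  t=2,i=10
  [4] ..#.. => #  t=5,i=5
  [3] ...## => .  t=3,i=13
  [2] ...#. => #  t=2,i=9
  [1] ....# => #  t=2,i=8
  [0] ..... => #  t=2,i=6
  bits 01011110110010001001100101110111 = 1590204791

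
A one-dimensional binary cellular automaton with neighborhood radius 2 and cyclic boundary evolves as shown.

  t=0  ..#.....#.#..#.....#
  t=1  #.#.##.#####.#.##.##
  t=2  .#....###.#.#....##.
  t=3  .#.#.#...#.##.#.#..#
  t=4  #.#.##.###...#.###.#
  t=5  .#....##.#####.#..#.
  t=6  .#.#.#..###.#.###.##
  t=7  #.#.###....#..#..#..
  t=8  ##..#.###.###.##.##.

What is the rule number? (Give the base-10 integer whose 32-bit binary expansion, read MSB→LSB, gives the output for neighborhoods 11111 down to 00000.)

1603503677

  nb #####: next=.  (t=1,i=9, bit31=0)
  nb ####.: next=#  (t=1,i=10, bit30=1)
  nb ###.#: next=.  (t=1,i=0, bit29=0)
  nb ###..: next=#  (t=4,i=9, bit28=1)
  nb ##.##: next=#  (t=1,i=6, bit27=1)
  nb ##.#.: next=#  (t=1,i=1, bit26=1)
  nb ##..#: next=#  (t=2,i=19, bit25=1)
  nb ##...: next=#  (t=4,i=10, bit24=1)
  nb #.###: next=#  (t=1,i=7, bit23=1)
  nb #.##.: next=.  (t=1,i=4, bit22=0)
  nb #.#.#: next=.  (t=1,i=2, bit21=0)
  nb #.#..: next=#  (t=0,i=10, bit20=1)
  nb #..##: next=.  (t=6,i=7, bit19=0)
  nb #..#.: next=.  (t=0,i=1, bit18=0)
  nb #...#: next=#  (t=3,i=7, bit17=1)
  nb #....: next=#  (t=0,i=4, bit16=1)
  nb .####: next=#  (t=1,i=8, bit15=1)
  nb .###.: next=.  (t=1,i=19, bit14=0)
  nb .##.#: next=.  (t=1,i=5, bit13=0)
  nb .##..: next=.  (t=2,i=18, bit12=0)
  nb .#.##: next=.  (t=1,i=3, bit11=0)
  nb .#.#.: next=#  (t=0,i=9, bit10=1)
  nb .#..#: next=#  (t=0,i=0, bit9=1)
  nb .#...: next=.  (t=0,i=3, bit8=0)
  nb ..###: next=.  (t=2,i=6, bit7=0)
  nb ..##.: next=.  (t=2,i=17, bit6=0)
  nb ..#.#: next=#  (t=0,i=8, bit5=1)
  nb ..#..: next=#  (t=0,i=2, bit4=1)
  nb ...##: next=#  (t=2,i=5, bit3=1)
  nb ...#.: next=#  (t=0,i=7, bit2=1)
  nb ....#: next=.  (t=0,i=6, bit1=0)
  nb .....: next=#  (t=0,i=5, bit0=1)
  bits 01011111100100111000011000111101 = 1603503677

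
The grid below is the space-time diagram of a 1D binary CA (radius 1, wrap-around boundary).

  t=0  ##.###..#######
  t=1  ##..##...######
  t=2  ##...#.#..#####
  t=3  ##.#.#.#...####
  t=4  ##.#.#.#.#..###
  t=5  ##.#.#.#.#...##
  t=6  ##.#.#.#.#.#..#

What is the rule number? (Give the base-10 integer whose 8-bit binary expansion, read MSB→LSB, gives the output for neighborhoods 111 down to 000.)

197

  ###|#  b7=1 t=0,i=0
  ##.|#  b6=1 t=0,i=1
  #.#|.  b5=0 t=0,i=2
  #..|.  b4=0 t=0,i=6
  .##|.  b3=0 t=0,i=3
  .#.|#  b2=1 t=2,i=5
  ..#|.  b1=0 t=0,i=7
  ...|#  b0=1 t=1,i=7
  bits 11000101 = 197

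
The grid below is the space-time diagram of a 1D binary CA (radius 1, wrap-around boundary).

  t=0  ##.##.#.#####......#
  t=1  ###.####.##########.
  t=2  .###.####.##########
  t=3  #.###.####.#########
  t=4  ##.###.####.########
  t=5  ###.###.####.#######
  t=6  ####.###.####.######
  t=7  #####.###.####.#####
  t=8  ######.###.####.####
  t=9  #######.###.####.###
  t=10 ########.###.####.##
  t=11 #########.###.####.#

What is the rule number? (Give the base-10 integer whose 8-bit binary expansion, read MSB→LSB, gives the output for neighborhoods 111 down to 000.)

247

  ###|#  b7=1 t=0,i=0
  ##.|#  b6=1 t=0,i=1
  #.#|#  b5=1 t=0,i=2
  #..|#  b4=1 t=0,i=13
  .##|.  b3=0 t=0,i=3
  .#.|#  b2=1 t=0,i=6
  ..#|#  b1=1 t=0,i=18
  ...|#  b0=1 t=0,i=14
  bits 11110111 = 247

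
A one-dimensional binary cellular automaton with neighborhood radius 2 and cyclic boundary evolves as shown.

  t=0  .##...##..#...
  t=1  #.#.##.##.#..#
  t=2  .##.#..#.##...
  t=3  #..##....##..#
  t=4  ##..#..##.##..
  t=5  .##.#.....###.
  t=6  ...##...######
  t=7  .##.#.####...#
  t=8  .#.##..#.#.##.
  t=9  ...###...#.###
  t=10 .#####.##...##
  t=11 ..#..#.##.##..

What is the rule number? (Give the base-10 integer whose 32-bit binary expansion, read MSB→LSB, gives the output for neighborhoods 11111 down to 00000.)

913494174

  #####|.  b31=0 t=6,i=10
  ####.|.  b30=0 t=6,i=12
  ###.#|#  b29=1 t=10,i=5
  ###..|#  b28=1 t=5,i=12
  ##.##|.  b27=0 t=1,i=6
  ##.#.|#  b26=1 t=1,i=1
  ##..#|#  b25=1 t=0,i=8
  ##...|.  b24=0 t=0,i=3
  #.###|.  b23=0 t=7,i=6
  #.##.|#  b22=1 t=1,i=4
  #.#.#|#  b21=1 t=1,i=2
  #.#..|#  b20=1 t=1,i=10
  #..##|.  b19=0 t=1,i=12
  #..#.|.  b18=0 t=0,i=9
  #...#|#  b17=1 t=0,i=4
  #....|.  b16=0 t=0,i=12
  .####|#  b15=1 t=6,i=9
  .###.|#  b14=1 t=5,i=11
  .##.#|.  b13=0 t=1,i=0
  .##..|#  b12=1 t=0,i=2
  .#.##|.  b11=0 t=1,i=3
  .#.#.|.  b10=0 t=8,i=8
  .#..#|.  b9=0 t=1,i=11
  .#...|.  b8=0 t=0,i=11
  ..###|#  b7=1 t=5,i=10
  ..##.|.  b6=0 t=0,i=1
  ..#.#|.  b5=0 t=2,i=7
  ..#..|#  b4=1 t=0,i=10
  ...##|#  b3=1 t=0,i=0
  ...#.|#  b2=1 t=7,i=12
  ....#|#  b1=1 t=0,i=13
  .....|.  b0=0 t=5,i=7
  bits 00110110011100101101000010011110 = 913494174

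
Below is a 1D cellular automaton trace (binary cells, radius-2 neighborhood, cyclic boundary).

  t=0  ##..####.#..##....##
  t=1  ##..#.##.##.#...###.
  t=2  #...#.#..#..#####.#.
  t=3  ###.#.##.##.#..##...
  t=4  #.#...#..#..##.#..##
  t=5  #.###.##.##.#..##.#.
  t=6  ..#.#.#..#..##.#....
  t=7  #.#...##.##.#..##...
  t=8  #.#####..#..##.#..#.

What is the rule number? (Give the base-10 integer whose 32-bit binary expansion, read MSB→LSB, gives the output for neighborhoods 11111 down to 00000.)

  [31] ##### => .  t=2,i=14
  [30] ####. => #  t=0,i=0
  [29] ###.# => #  t=0,i=7
  [28] ###.. => #  t=0,i=1
  [27] ##.## => .  t=1,i=8
  [26] ##.#. => .  t=0,i=8
  [25] ##..# => .  t=0,i=2
  [24] ##... => .  t=0,i=14
  [23] #.### => #  t=5,i=2
  [22] #.##. => #  t=1,i=0
  [21] #.#.# => .  t=2,i=18
  [20] #.#.. => #  t=0,i=9
  [19] #..## => .  t=0,i=3
  [18] #..#. => .  t=1,i=3
  [17] #...# => #  t=1,i=14
  [16] #.... => .  t=0,i=15
  [15] .#### => .  t=0,i=5
  [14] .###. => .  t=1,i=17
  [13] .##.# => .  t=1,i=7
  [12] .##.. => .  t=0,i=13
  [11] .#.## => .  t=1,i=5
  [10] .#.#. => .  t=2,i=5
  [9] .#..# => #  t=0,i=10
  [8] .#... => #  t=1,i=13
  [7] ..### => #  t=0,i=4
  [6] ..##. => #  t=0,i=12
  [5] ..#.# => #  t=1,i=4
  [4] ..#.. => #  t=2,i=9
  [3] ...## => #  t=0,i=17
  [2] ...#. => .  t=2,i=3
  [1] ....# => #  t=0,i=16
  [0] ..... => .  t=6,i=18
  bits 01110000110100100000001111111010 = 1892811770

1892811770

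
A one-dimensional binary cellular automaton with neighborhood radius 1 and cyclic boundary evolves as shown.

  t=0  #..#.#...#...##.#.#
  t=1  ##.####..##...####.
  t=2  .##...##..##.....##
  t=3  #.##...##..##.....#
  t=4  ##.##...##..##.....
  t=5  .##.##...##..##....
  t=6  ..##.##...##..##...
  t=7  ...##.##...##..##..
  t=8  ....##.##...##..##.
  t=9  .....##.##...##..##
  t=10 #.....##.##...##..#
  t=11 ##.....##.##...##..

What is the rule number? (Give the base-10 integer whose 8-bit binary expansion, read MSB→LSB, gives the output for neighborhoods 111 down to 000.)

  nb ###: next=.  (t=1,i=4, bit7=0)
  nb ##.: next=#  (t=0,i=0, bit6=1)
  nb #.#: next=#  (t=0,i=4, bit5=1)
  nb #..: next=#  (t=0,i=1, bit4=1)
  nb .##: next=.  (t=0,i=13, bit3=0)
  nb .#.: next=#  (t=0,i=3, bit2=1)
  nb ..#: next=.  (t=0,i=2, bit1=0)
  nb ...: next=.  (t=0,i=7, bit0=0)
  bits 01110100 = 116

116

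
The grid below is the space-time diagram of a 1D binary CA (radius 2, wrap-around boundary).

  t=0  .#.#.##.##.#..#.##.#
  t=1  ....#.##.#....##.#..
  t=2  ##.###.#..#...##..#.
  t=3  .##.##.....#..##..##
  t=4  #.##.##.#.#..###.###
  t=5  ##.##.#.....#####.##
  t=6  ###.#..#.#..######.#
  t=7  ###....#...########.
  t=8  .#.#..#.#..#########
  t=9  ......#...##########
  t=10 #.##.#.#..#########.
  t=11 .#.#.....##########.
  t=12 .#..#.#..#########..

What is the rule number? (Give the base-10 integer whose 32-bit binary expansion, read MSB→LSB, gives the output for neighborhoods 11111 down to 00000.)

3909679589

  ##### -> #   bit 31 = 1  t=5,i=14
  ####. -> #   bit 30 = 1  t=4,i=19
  ###.# -> #   bit 29 = 1  t=2,i=5
  ###.. -> .   bit 28 = 0  t=7,i=2
  ##.## -> #   bit 27 = 1  t=0,i=7
  ##.#. -> .   bit 26 = 0  t=0,i=10
  ##..# -> .   bit 25 = 0  t=2,i=16
  ##... -> #   bit 24 = 1  t=3,i=6
  #.### -> .   bit 23 = 0  t=2,i=3
  #.##. -> .   bit 22 = 0  t=0,i=5
  #.#.# -> .   bit 21 = 0  t=0,i=1
  #.#.. -> .   bit 20 = 0  t=0,i=11
  #..## -> #   bit 19 = 1  t=3,i=13
  #..#. -> .   bit 18 = 0  t=0,i=13
  #...# -> .   bit 17 = 0  t=2,i=12
  #.... -> .   bit 16 = 0  t=1,i=11
  .#### -> #   bit 15 = 1  t=4,i=18
  .###. -> #   bit 14 = 1  t=2,i=4
  .##.# -> #   bit 13 = 1  t=0,i=6
  .##.. -> #   bit 12 = 1  t=2,i=15
  .#.## -> #   bit 11 = 1  t=0,i=4
  .#.#. -> .   bit 10 = 0  t=0,i=0
  .#..# -> .   bit 9 = 0  t=0,i=12
  .#... -> #   bit 8 = 1  t=1,i=10
  ..### -> #   bit 7 = 1  t=4,i=13
  ..##. -> #   bit 6 = 1  t=1,i=14
  ..#.# -> #   bit 5 = 1  t=0,i=14
  ..#.. -> .   bit 4 = 0  t=2,i=10
  ...## -> .   bit 3 = 0  t=1,i=13
  ...#. -> #   bit 2 = 1  t=1,i=3
  ....# -> .   bit 1 = 0  t=1,i=2
  ..... -> #   bit 0 = 1  t=1,i=0
  bits 11101001000010001111100111100101 = 3909679589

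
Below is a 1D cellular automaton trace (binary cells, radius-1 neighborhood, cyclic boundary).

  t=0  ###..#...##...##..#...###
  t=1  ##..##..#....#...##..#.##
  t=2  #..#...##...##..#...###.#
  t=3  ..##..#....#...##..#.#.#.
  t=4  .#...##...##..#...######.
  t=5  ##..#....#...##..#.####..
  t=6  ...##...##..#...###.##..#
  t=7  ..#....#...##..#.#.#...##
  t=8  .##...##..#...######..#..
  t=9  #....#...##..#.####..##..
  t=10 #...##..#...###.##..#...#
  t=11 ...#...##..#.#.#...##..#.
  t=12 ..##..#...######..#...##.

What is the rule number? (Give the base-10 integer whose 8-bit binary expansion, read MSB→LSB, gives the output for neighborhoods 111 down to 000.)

  nb ###: next=#  (t=0,i=0, bit7=1)
  nb ##.: next=.  (t=0,i=2, bit6=0)
  nb #.#: next=#  (t=1,i=22, bit5=1)
  nb #..: next=.  (t=0,i=3, bit4=0)
  nb .##: next=.  (t=0,i=9, bit3=0)
  nb .#.: next=#  (t=0,i=5, bit2=1)
  nb ..#: next=#  (t=0,i=4, bit1=1)
  nb ...: next=.  (t=0,i=7, bit0=0)
  bits 10100110 = 166

166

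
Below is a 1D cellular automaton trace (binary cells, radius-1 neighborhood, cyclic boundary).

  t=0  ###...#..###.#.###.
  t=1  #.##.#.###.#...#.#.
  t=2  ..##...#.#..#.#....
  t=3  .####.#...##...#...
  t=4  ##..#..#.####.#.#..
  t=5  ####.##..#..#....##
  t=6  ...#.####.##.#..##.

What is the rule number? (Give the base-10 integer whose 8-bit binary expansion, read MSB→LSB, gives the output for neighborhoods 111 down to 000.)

90

  nb ###: next=.  (t=0,i=1, bit7=0)
  nb ##.: next=#  (t=0,i=2, bit6=1)
  nb #.#: next=.  (t=0,i=12, bit5=0)
  nb #..: next=#  (t=0,i=3, bit4=1)
  nb .##: next=#  (t=0,i=0, bit3=1)
  nb .#.: next=.  (t=0,i=6, bit2=0)
  nb ..#: next=#  (t=0,i=5, bit1=1)
  nb ...: next=.  (t=0,i=4, bit0=0)
  bits 01011010 = 90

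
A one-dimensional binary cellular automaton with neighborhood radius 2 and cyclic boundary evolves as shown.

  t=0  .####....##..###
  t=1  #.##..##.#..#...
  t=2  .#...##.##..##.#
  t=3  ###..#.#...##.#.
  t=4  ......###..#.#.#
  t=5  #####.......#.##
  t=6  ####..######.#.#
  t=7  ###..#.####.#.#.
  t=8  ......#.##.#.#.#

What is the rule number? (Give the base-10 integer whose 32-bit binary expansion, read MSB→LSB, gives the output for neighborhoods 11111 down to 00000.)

3424226647

  ##### -> #   bit 31 = 1  t=5,i=0
  ####. -> #   bit 30 = 1  t=0,i=3
  ###.# -> .   bit 29 = 0  t=0,i=15
  ###.. -> .   bit 28 = 0  t=0,i=4
  ##.## -> #   bit 27 = 1  t=0,i=0
  ##.#. -> #   bit 26 = 1  t=1,i=8
  ##..# -> .   bit 25 = 0  t=0,i=11
  ##... -> .   bit 24 = 0  t=0,i=5
  #.### -> .   bit 23 = 0  t=0,i=1
  #.##. -> .   bit 22 = 0  t=1,i=2
  #.#.# -> .   bit 21 = 0  t=2,i=15
  #.#.. -> #   bit 20 = 1  t=1,i=9
  #..## -> #   bit 19 = 1  t=0,i=12
  #..#. -> .   bit 18 = 0  t=1,i=11
  #...# -> .   bit 17 = 0  t=1,i=14
  #.... -> #   bit 16 = 1  t=0,i=6
  .#### -> #   bit 15 = 1  t=0,i=2
  .###. -> .   bit 14 = 0  t=0,i=14
  .##.# -> .   bit 13 = 0  t=1,i=7
  .##.. -> .   bit 12 = 0  t=0,i=10
  .#.## -> #   bit 11 = 1  t=1,i=1
  .#.#. -> #   bit 10 = 1  t=2,i=0
  .#..# -> .   bit 9 = 0  t=1,i=10
  .#... -> #   bit 8 = 1  t=1,i=13
  ..### -> .   bit 7 = 0  t=0,i=13
  ..##. -> #   bit 6 = 1  t=0,i=9
  ..#.# -> .   bit 5 = 0  t=1,i=0
  ..#.. -> #   bit 4 = 1  t=1,i=12
  ...## -> .   bit 3 = 0  t=0,i=8
  ...#. -> #   bit 2 = 1  t=1,i=15
  ....# -> #   bit 1 = 1  t=0,i=7
  ..... -> #   bit 0 = 1  t=4,i=2
  bits 11001100000110011000110101010111 = 3424226647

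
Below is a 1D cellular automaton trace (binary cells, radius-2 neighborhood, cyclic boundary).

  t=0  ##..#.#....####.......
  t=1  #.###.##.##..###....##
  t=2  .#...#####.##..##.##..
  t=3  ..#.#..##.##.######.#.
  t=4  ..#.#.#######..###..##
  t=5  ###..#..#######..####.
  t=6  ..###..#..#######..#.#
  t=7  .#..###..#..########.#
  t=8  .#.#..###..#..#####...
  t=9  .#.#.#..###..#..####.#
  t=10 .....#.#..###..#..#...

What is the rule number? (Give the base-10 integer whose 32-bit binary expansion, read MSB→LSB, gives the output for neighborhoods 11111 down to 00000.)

  nb #####: next=#  (t=2,i=7, bit31=1)
  nb ####.: next=#  (t=0,i=13, bit30=1)
  nb ###.#: next=.  (t=1,i=0, bit29=0)
  nb ###..: next=#  (t=0,i=14, bit28=1)
  nb ##.##: next=#  (t=1,i=1, bit27=1)
  nb ##.#.: next=.  (t=3,i=19, bit26=0)
  nb ##..#: next=#  (t=0,i=2, bit25=1)
  nb ##...: next=#  (t=0,i=15, bit24=1)
  nb #.###: next=.  (t=1,i=2, bit23=0)
  nb #.##.: next=#  (t=1,i=6, bit22=1)
  nb #.#.#: next=.  (t=4,i=4, bit21=0)
  nb #.#..: next=#  (t=0,i=6, bit20=1)
  nb #..##: next=#  (t=1,i=12, bit19=1)
  nb #..#.: next=#  (t=0,i=3, bit18=1)
  nb #...#: next=.  (t=2,i=3, bit17=0)
  nb #....: next=.  (t=0,i=8, bit16=0)
  nb .####: next=.  (t=0,i=12, bit15=0)
  nb .###.: next=.  (t=1,i=3, bit14=0)
  nb .##.#: next=#  (t=1,i=7, bit13=1)
  nb .##..: next=.  (t=0,i=1, bit12=0)
  nb .#.##: next=#  (t=4,i=5, bit11=1)
  nb .#.#.: next=.  (t=0,i=5, bit10=0)
  nb .#..#: next=.  (t=3,i=5, bit9=0)
  nb .#...: next=#  (t=0,i=7, bit8=1)
  nb ..###: next=.  (t=0,i=11, bit7=0)
  nb ..##.: next=#  (t=0,i=0, bit6=1)
  nb ..#.#: next=#  (t=0,i=4, bit5=1)
  nb ..#..: next=.  (t=2,i=1, bit4=0)
  nb ...##: next=#  (t=0,i=10, bit3=1)
  nb ...#.: next=.  (t=2,i=0, bit2=0)
  nb ....#: next=#  (t=0,i=9, bit1=1)
  nb .....: next=.  (t=0,i=17, bit0=0)
  bits 11011011010111000010100101101010 = 3680250218

3680250218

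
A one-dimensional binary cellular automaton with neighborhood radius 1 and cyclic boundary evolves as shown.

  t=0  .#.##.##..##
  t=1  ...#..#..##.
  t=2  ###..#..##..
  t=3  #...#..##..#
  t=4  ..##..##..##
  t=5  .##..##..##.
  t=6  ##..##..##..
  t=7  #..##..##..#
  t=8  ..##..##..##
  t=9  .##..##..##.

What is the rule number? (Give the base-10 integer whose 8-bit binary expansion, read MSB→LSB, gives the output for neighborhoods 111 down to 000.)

  [7] ### => .  t=2,i=1
  [6] ##. => .  t=0,i=4
  [5] #.# => .  t=0,i=0
  [4] #.. => .  t=0,i=8
  [3] .## => #  t=0,i=3
  [2] .#. => .  t=0,i=1
  [1] ..# => #  t=0,i=9
  [0] ... => #  t=1,i=0
  bits 00001011 = 11

11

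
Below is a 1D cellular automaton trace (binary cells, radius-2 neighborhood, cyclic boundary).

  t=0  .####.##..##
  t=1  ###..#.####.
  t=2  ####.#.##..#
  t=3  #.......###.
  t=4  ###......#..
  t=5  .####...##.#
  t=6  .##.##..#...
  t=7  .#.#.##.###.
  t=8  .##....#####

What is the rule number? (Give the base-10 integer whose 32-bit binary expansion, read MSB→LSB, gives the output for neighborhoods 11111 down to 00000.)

  nb #####: next=.  (t=2,i=1, bit31=0)
  nb ####.: next=.  (t=0,i=3, bit30=0)
  nb ###.#: next=.  (t=0,i=4, bit29=0)
  nb ###..: next=#  (t=1,i=2, bit28=1)
  nb ##.##: next=#  (t=0,i=0, bit27=1)
  nb ##.#.: next=.  (t=2,i=4, bit26=0)
  nb ##..#: next=#  (t=0,i=8, bit25=1)
  nb ##...: next=#  (t=4,i=3, bit24=1)
  nb #.###: next=#  (t=0,i=1, bit23=1)
  nb #.##.: next=.  (t=0,i=6, bit22=0)
  nb #.#.#: next=.  (t=2,i=5, bit21=0)
  nb #.#..: next=#  (t=3,i=0, bit20=1)
  nb #..##: next=#  (t=0,i=9, bit19=1)
  nb #..#.: next=.  (t=1,i=4, bit18=0)
  nb #...#: next=.  (t=5,i=6, bit17=0)
  nb #....: next=#  (t=3,i=2, bit16=1)
  nb .####: next=#  (t=0,i=2, bit15=1)
  nb .###.: next=#  (t=1,i=1, bit14=1)
  nb .##.#: next=.  (t=0,i=11, bit13=0)
  nb .##..: next=#  (t=0,i=7, bit12=1)
  nb .#.##: next=.  (t=1,i=6, bit11=0)
  nb .#.#.: next=#  (t=7,i=2, bit10=1)
  nb .#..#: next=.  (t=4,i=10, bit9=0)
  nb .#...: next=#  (t=3,i=1, bit8=1)
  nb ..###: next=.  (t=2,i=11, bit7=0)
  nb ..##.: next=#  (t=0,i=10, bit6=1)
  nb ..#.#: next=#  (t=1,i=5, bit5=1)
  nb ..#..: next=#  (t=4,i=9, bit4=1)
  nb ...##: next=.  (t=3,i=7, bit3=0)
  nb ...#.: next=#  (t=4,i=8, bit2=1)
  nb ....#: next=.  (t=3,i=6, bit1=0)
  nb .....: next=.  (t=3,i=3, bit0=0)
  bits 00011011100110011101010101110100 = 463066484

463066484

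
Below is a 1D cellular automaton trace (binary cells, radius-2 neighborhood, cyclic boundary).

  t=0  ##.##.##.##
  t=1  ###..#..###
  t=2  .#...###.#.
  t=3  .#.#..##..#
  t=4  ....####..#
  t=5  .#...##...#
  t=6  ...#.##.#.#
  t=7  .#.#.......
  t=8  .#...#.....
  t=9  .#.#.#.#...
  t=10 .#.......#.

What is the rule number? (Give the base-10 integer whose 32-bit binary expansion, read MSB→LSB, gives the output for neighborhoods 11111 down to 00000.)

  nb #####: next=.  (t=1,i=0, bit31=0)
  nb ####.: next=#  (t=0,i=0, bit30=1)
  nb ###.#: next=#  (t=0,i=1, bit29=1)
  nb ###..: next=.  (t=1,i=2, bit28=0)
  nb ##.##: next=#  (t=0,i=2, bit27=1)
  nb ##.#.: next=.  (t=2,i=8, bit26=0)
  nb ##..#: next=.  (t=1,i=3, bit25=0)
  nb ##...: next=.  (t=5,i=7, bit24=0)
  nb #.###: next=#  (t=0,i=9, bit23=1)
  nb #.##.: next=.  (t=0,i=3, bit22=0)
  nb #.#.#: next=.  (t=3,i=1, bit21=0)
  nb #.#..: next=.  (t=2,i=9, bit20=0)
  nb #..##: next=#  (t=1,i=7, bit19=1)
  nb #..#.: next=.  (t=1,i=4, bit18=0)
  nb #...#: next=#  (t=2,i=3, bit17=1)
  nb #....: next=#  (t=4,i=1, bit16=1)
  nb .####: next=#  (t=0,i=10, bit15=1)
  nb .###.: next=#  (t=2,i=6, bit14=1)
  nb .##.#: next=.  (t=0,i=4, bit13=0)
  nb .##..: next=#  (t=3,i=7, bit12=1)
  nb .#.##: next=.  (t=6,i=4, bit11=0)
  nb .#.#.: next=.  (t=3,i=0, bit10=0)
  nb .#..#: next=#  (t=1,i=6, bit9=1)
  nb .#...: next=.  (t=2,i=2, bit8=0)
  nb ..###: next=.  (t=1,i=8, bit7=0)
  nb ..##.: next=#  (t=3,i=6, bit6=1)
  nb ..#.#: next=#  (t=3,i=10, bit5=1)
  nb ..#..: next=#  (t=1,i=5, bit4=1)
  nb ...##: next=.  (t=2,i=4, bit3=0)
  nb ...#.: next=.  (t=5,i=9, bit2=0)
  nb ....#: next=.  (t=4,i=2, bit1=0)
  nb .....: next=.  (t=7,i=6, bit0=0)
  bits 01101000100010111101001001110000 = 1753993840

1753993840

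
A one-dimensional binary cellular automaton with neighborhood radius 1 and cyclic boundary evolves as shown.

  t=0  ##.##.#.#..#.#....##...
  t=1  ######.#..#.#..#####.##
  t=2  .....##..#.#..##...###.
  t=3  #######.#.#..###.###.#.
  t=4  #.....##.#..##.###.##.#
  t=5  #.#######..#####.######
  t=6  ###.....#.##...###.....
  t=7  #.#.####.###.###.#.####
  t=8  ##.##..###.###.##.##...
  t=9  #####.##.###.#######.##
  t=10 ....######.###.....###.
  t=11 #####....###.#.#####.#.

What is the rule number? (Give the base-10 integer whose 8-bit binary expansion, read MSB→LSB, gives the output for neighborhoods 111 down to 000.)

107

  [7] ### => .  t=1,i=0
  [6] ##. => #  t=0,i=1
  [5] #.# => #  t=0,i=2
  [4] #.. => .  t=0,i=9
  [3] .## => #  t=0,i=0
  [2] .#. => .  t=0,i=6
  [1] ..# => #  t=0,i=10
  [0] ... => #  t=0,i=15
  bits 01101011 = 107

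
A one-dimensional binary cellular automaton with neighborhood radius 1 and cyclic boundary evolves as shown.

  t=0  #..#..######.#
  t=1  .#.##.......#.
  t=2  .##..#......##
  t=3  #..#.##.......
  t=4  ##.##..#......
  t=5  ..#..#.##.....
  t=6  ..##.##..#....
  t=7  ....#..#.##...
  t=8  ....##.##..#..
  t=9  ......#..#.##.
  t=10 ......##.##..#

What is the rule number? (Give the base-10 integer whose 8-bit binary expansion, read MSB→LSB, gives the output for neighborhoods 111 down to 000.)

  ###|.  b7=0 t=0,i=7
  ##.|.  b6=0 t=0,i=0
  #.#|#  b5=1 t=0,i=12
  #..|#  b4=1 t=0,i=1
  .##|.  b3=0 t=0,i=6
  .#.|#  b2=1 t=0,i=3
  ..#|.  b1=0 t=0,i=2
  ...|.  b0=0 t=1,i=6
  bits 00110100 = 52

52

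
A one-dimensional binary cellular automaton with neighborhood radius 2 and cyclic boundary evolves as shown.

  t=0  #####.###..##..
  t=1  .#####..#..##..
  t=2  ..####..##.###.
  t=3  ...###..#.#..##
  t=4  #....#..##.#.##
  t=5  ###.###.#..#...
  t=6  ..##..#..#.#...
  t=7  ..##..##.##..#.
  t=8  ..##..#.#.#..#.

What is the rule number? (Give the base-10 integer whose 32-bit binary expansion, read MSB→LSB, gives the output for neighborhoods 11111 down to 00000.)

4179727988

  #####|#  b31=1 t=0,i=2
  ####.|#  b30=1 t=0,i=3
  ###.#|#  b29=1 t=0,i=4
  ###..|#  b28=1 t=0,i=8
  ##.##|#  b27=1 t=0,i=5
  ##.#.|.  b26=0 t=4,i=10
  ##..#|.  b25=0 t=0,i=9
  ##...|#  b24=1 t=1,i=13
  #.###|.  b23=0 t=0,i=6
  #.##.|.  b22=0 t=7,i=9
  #.#.#|#  b21=1 t=4,i=11
  #.#..|.  b20=0 t=3,i=10
  #..##|.  b19=0 t=0,i=10
  #..#.|.  b18=0 t=1,i=7
  #...#|.  b17=0 t=1,i=14
  #....|#  b16=1 t=4,i=2
  .####|#  b15=1 t=0,i=1
  .###.|.  b14=0 t=0,i=7
  .##.#|.  b13=0 t=2,i=9
  .##..|#  b12=1 t=0,i=12
  .#.##|.  b11=0 t=4,i=12
  .#.#.|#  b10=1 t=3,i=9
  .#..#|#  b9=1 t=1,i=9
  .#...|.  b8=0 t=5,i=12
  ..###|.  b7=0 t=0,i=0
  ..##.|#  b6=1 t=0,i=11
  ..#.#|#  b5=1 t=3,i=8
  ..#..|#  b4=1 t=1,i=8
  ...##|.  b3=0 t=1,i=0
  ...#.|#  b2=1 t=4,i=4
  ....#|.  b1=0 t=4,i=3
  .....|.  b0=0 t=6,i=14
  bits 11111001001000011001011001110100 = 4179727988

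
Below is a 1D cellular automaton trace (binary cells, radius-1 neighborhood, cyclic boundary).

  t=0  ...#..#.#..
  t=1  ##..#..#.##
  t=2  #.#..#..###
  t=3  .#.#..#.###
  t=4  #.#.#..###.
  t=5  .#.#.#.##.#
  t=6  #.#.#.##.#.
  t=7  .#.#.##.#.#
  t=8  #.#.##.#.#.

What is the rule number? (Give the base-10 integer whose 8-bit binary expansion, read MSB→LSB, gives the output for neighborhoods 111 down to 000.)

  ### -> #   bit 7 = 1  t=1,i=0
  ##. -> .   bit 6 = 0  t=1,i=1
  #.# -> #   bit 5 = 1  t=0,i=7
  #.. -> #   bit 4 = 1  t=0,i=4
  .## -> #   bit 3 = 1  t=1,i=9
  .#. -> .   bit 2 = 0  t=0,i=3
  ..# -> .   bit 1 = 0  t=0,i=2
  ... -> #   bit 0 = 1  t=0,i=0
  bits 10111001 = 185

185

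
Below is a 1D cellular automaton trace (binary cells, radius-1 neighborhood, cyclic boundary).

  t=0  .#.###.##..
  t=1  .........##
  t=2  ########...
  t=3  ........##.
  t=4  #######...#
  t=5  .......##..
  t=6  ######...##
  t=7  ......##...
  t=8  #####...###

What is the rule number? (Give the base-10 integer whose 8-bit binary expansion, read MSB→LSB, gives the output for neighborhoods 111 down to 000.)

  ###|.  b7=0 t=0,i=4
  ##.|.  b6=0 t=0,i=5
  #.#|.  b5=0 t=0,i=2
  #..|#  b4=1 t=0,i=9
  .##|.  b3=0 t=0,i=3
  .#.|.  b2=0 t=0,i=1
  ..#|.  b1=0 t=0,i=0
  ...|#  b0=1 t=0,i=10
  bits 00010001 = 17

17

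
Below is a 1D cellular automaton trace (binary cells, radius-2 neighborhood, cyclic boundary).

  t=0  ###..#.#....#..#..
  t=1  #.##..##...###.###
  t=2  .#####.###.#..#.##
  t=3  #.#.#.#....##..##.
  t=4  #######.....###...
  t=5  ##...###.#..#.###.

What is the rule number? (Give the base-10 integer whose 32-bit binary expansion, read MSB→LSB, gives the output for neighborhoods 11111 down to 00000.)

1534762645

  nb #####: next=.  (t=2,i=3, bit31=0)
  nb ####.: next=#  (t=1,i=17, bit30=1)
  nb ###.#: next=.  (t=1,i=0, bit29=0)
  nb ###..: next=#  (t=0,i=2, bit28=1)
  nb ##.##: next=#  (t=1,i=1, bit27=1)
  nb ##.#.: next=.  (t=2,i=10, bit26=0)
  nb ##..#: next=#  (t=0,i=3, bit25=1)
  nb ##...: next=#  (t=1,i=8, bit24=1)
  nb #.###: next=.  (t=1,i=15, bit23=0)
  nb #.##.: next=#  (t=1,i=2, bit22=1)
  nb #.#.#: next=#  (t=3,i=0, bit21=1)
  nb #.#..: next=#  (t=0,i=7, bit20=1)
  nb #..##: next=#  (t=0,i=17, bit19=1)
  nb #..#.: next=.  (t=0,i=4, bit18=0)
  nb #...#: next=#  (t=1,i=9, bit17=1)
  nb #....: next=.  (t=0,i=9, bit16=0)
  nb .####: next=#  (t=1,i=16, bit15=1)
  nb .###.: next=.  (t=0,i=1, bit14=0)
  nb .##.#: next=.  (t=2,i=17, bit13=0)
  nb .##..: next=#  (t=1,i=3, bit12=1)
  nb .#.##: next=#  (t=2,i=15, bit11=1)
  nb .#.#.: next=#  (t=0,i=6, bit10=1)
  nb .#..#: next=#  (t=0,i=13, bit9=1)
  nb .#...: next=.  (t=0,i=8, bit8=0)
  nb ..###: next=#  (t=0,i=0, bit7=1)
  nb ..##.: next=.  (t=1,i=6, bit6=0)
  nb ..#.#: next=.  (t=0,i=5, bit5=0)
  nb ..#..: next=#  (t=0,i=12, bit4=1)
  nb ...##: next=.  (t=1,i=10, bit3=0)
  nb ...#.: next=#  (t=0,i=11, bit2=1)
  nb ....#: next=.  (t=0,i=10, bit1=0)
  nb .....: next=#  (t=4,i=9, bit0=1)
  bits 01011011011110101001111010010101 = 1534762645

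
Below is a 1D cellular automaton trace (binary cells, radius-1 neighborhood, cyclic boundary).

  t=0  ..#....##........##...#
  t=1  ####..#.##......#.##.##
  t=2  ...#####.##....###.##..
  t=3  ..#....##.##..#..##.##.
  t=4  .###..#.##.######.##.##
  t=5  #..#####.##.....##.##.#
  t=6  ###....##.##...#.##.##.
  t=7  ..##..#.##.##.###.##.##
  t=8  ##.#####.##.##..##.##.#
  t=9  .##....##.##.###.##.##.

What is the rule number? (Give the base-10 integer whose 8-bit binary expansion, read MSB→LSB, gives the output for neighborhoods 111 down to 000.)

  ###|.  b7=0 t=1,i=0
  ##.|#  b6=1 t=0,i=8
  #.#|#  b5=1 t=1,i=7
  #..|#  b4=1 t=0,i=0
  .##|.  b3=0 t=0,i=7
  .#.|#  b2=1 t=0,i=2
  ..#|#  b1=1 t=0,i=1
  ...|.  b0=0 t=0,i=4
  bits 01110110 = 118

118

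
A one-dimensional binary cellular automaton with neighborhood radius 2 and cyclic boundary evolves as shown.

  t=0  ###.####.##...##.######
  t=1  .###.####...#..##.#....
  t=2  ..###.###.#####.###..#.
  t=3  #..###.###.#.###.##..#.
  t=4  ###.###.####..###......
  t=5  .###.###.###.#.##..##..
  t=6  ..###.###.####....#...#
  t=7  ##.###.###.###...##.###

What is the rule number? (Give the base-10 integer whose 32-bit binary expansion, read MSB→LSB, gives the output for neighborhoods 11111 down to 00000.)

  nb #####: next=.  (t=0,i=0, bit31=0)
  nb ####.: next=#  (t=0,i=1, bit30=1)
  nb ###.#: next=#  (t=0,i=2, bit29=1)
  nb ###..: next=#  (t=1,i=8, bit28=1)
  nb ##.##: next=#  (t=0,i=3, bit27=1)
  nb ##.#.: next=#  (t=1,i=17, bit26=1)
  nb ##..#: next=.  (t=2,i=19, bit25=0)
  nb ##...: next=.  (t=0,i=11, bit24=0)
  nb #.###: next=.  (t=0,i=4, bit23=0)
  nb #.##.: next=.  (t=0,i=9, bit22=0)
  nb #.#.#: next=#  (t=3,i=11, bit21=1)
  nb #.#..: next=#  (t=1,i=18, bit20=1)
  nb #..##: next=#  (t=1,i=14, bit19=1)
  nb #..#.: next=.  (t=2,i=20, bit18=0)
  nb #...#: next=#  (t=0,i=12, bit17=1)
  nb #....: next=.  (t=1,i=20, bit16=0)
  nb .####: next=#  (t=0,i=5, bit15=1)
  nb .###.: next=#  (t=1,i=2, bit14=1)
  nb .##.#: next=#  (t=0,i=15, bit13=1)
  nb .##..: next=.  (t=0,i=10, bit12=0)
  nb .#.##: next=.  (t=3,i=12, bit11=0)
  nb .#.#.: next=.  (t=3,i=22, bit10=0)
  nb .#..#: next=#  (t=1,i=13, bit9=1)
  nb .#...: next=.  (t=1,i=19, bit8=0)
  nb ..###: next=.  (t=1,i=1, bit7=0)
  nb ..##.: next=.  (t=0,i=14, bit6=0)
  nb ..#.#: next=.  (t=3,i=21, bit5=0)
  nb ..#..: next=#  (t=1,i=12, bit4=1)
  nb ...##: next=.  (t=0,i=13, bit3=0)
  nb ...#.: next=#  (t=1,i=11, bit2=1)
  nb ....#: next=.  (t=1,i=22, bit1=0)
  nb .....: next=#  (t=1,i=21, bit0=1)
  bits 01111100001110101110001000010101 = 2084233749

2084233749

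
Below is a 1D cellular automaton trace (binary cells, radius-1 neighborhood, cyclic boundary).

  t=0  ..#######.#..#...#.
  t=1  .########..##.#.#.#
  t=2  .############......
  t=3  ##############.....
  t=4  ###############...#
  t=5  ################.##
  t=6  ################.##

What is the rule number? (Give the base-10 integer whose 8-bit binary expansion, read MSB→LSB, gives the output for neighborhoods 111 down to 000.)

  ### -> #   bit 7 = 1  t=0,i=3
  ##. -> #   bit 6 = 1  t=0,i=8
  #.# -> .   bit 5 = 0  t=0,i=9
  #.. -> #   bit 4 = 1  t=0,i=11
  .## -> #   bit 3 = 1  t=0,i=2
  .#. -> .   bit 2 = 0  t=0,i=10
  ..# -> #   bit 1 = 1  t=0,i=1
  ... -> .   bit 0 = 0  t=0,i=0
  bits 11011010 = 218

218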